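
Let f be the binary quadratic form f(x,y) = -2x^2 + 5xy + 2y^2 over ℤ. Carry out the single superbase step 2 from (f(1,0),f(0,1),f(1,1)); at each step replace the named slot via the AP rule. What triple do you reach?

start (-2,2,5) = (f(1,0),f(0,1),f(1,1))
replace slot 2: 2·((-2)+5) − 2 = 4 → (-2,4,5)

-2,4,5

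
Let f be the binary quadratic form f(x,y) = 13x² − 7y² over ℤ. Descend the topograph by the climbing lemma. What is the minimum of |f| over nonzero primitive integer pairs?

descent: ρ → (-7,14,6)  [lands on river]
river: ρ → (6,10,-11)
river: ρ → (-11,12,5)
river: ρ → (5,18,-2)
river: ρ → (-2,18,5)
river: ρ → (5,12,-11)
river: ρ → (-11,10,6)
river: ρ → (6,14,-7)
closes: descent 1, river 8
min |a| on river = 2

2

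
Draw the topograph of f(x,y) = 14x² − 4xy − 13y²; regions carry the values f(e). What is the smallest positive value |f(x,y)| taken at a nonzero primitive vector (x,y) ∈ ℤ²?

descent: ρ → (-13,4,14)  [lands on river]
river: ρ → (14,24,-3)
river: ρ → (-3,24,14)
river: ρ → (14,4,-13)
river: ρ → (-13,22,5)
river: ρ → (5,18,-21)
river: ρ → (-21,24,2)
river: ρ → (2,24,-21)
river: ρ → (-21,18,5)
river: ρ → (5,22,-13)
closes: descent 1, river 10
min |a| on river = 2

2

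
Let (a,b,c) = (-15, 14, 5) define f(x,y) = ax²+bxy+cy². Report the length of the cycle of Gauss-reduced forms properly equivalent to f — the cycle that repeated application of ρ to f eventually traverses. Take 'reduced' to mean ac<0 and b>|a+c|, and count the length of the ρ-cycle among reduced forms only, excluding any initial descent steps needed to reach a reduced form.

D = 496, ⌊√D⌋ = 22
river: ρ → (5,16,-12)
river: ρ → (-12,8,9)
river: ρ → (9,10,-11)
river: ρ → (-11,12,8)
river: ρ → (8,20,-3)
river: ρ → (-3,22,1)
river: ρ → (1,22,-3)
river: ρ → (-3,20,8)
river: ρ → (8,12,-11)
river: ρ → (-11,10,9)
river: ρ → (9,8,-12)
river: ρ → (-12,16,5)
river: ρ → (5,14,-15)
river: ρ → (-15,16,4)
river: ρ → (4,16,-15)
river: ρ → (-15,14,5)
ρ-cycle length = 16 (tail of 0 descent steps not counted)

16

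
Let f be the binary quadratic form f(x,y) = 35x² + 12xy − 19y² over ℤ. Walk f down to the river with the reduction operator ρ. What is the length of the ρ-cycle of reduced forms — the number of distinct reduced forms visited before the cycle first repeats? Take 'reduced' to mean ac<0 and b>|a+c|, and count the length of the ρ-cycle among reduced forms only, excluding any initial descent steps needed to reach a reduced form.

D = 2804, ⌊√D⌋ = 52
descent: ρ → (-19,26,28)  [lands on river]
river: ρ → (28,30,-17)
river: ρ → (-17,38,20)
river: ρ → (20,42,-13)
river: ρ → (-13,36,29)
river: ρ → (29,22,-20)
river: ρ → (-20,18,31)
river: ρ → (31,44,-7)
river: ρ → (-7,40,43)
river: ρ → (43,46,-4)
river: ρ → (-4,50,19)
river: ρ → (19,26,-28)
river: ρ → (-28,30,17)
river: ρ → (17,38,-20)
river: ρ → (-20,42,13)
river: ρ → (13,36,-29)
river: ρ → (-29,22,20)
river: ρ → (20,18,-31)
river: ρ → (-31,44,7)
river: ρ → (7,40,-43)
river: ρ → (-43,46,4)
river: ρ → (4,50,-19)
ρ-cycle length = 22 (tail of 1 descent step not counted)

22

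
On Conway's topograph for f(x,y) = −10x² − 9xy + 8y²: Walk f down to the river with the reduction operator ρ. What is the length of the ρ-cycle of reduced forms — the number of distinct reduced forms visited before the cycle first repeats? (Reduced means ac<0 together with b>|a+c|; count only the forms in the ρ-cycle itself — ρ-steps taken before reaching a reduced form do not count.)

D = 401, ⌊√D⌋ = 20
descent: ρ → (8,9,-10)  [lands on river]
river: ρ → (-10,11,7)
river: ρ → (7,17,-4)
river: ρ → (-4,15,11)
river: ρ → (11,7,-8)
river: ρ → (-8,9,10)
river: ρ → (10,11,-7)
river: ρ → (-7,17,4)
river: ρ → (4,15,-11)
river: ρ → (-11,7,8)
ρ-cycle length = 10 (tail of 1 descent step not counted)

10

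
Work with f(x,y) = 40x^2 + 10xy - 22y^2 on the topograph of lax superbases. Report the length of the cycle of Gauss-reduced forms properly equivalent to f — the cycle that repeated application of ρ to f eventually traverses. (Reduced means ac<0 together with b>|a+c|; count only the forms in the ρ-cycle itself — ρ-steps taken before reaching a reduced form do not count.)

D = 3620, ⌊√D⌋ = 60
descent: ρ → (-22,34,28)  [lands on river]
river: ρ → (28,22,-28)
river: ρ → (-28,34,22)
river: ρ → (22,54,-8)
river: ρ → (-8,58,8)
river: ρ → (8,54,-22)
ρ-cycle length = 6 (tail of 1 descent step not counted)

6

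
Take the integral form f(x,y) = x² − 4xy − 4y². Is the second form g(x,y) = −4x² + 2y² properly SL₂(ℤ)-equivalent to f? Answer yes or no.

D₁ = 32, D₂ = 32
river cycle of f (length 2): (-4, 4, 1), (1, 4, -4)
river cycle of g (length 2): (2, 4, -2), (-2, 4, 2)
cycles differ ⇒ inequivalent

no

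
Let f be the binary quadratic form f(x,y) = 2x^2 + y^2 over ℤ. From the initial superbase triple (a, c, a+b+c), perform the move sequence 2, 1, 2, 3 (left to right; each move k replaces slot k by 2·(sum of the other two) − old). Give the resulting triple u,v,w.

start (2,1,3) = (f(1,0),f(0,1),f(1,1))
replace slot 2: 2·(2+3) − 1 = 9 → (2,9,3)
replace slot 1: 2·(9+3) − 2 = 22 → (22,9,3)
replace slot 2: 2·(22+3) − 9 = 41 → (22,41,3)
replace slot 3: 2·(22+41) − 3 = 123 → (22,41,123)

22,41,123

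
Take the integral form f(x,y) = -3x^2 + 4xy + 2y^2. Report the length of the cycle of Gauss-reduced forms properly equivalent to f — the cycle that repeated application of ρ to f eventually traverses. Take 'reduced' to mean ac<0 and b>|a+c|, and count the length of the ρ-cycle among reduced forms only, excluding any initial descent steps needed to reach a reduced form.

D = 40, ⌊√D⌋ = 6
river: ρ → (2,4,-3)
river: ρ → (-3,2,3)
river: ρ → (3,4,-2)
river: ρ → (-2,4,3)
river: ρ → (3,2,-3)
river: ρ → (-3,4,2)
ρ-cycle length = 6 (tail of 0 descent steps not counted)

6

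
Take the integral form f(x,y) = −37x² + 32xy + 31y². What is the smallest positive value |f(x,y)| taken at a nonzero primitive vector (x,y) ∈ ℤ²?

river: ρ → (31,30,-38)
river: ρ → (-38,46,23)
river: ρ → (23,46,-38)
river: ρ → (-38,30,31)
river: ρ → (31,32,-37)
river: ρ → (-37,42,26)
river: ρ → (26,62,-17)
river: ρ → (-17,74,2)
river: ρ → (2,74,-17)
river: ρ → (-17,62,26)
river: ρ → (26,42,-37)
river: ρ → (-37,32,31)
closes: descent 0, river 12
min |a| on river = 2

2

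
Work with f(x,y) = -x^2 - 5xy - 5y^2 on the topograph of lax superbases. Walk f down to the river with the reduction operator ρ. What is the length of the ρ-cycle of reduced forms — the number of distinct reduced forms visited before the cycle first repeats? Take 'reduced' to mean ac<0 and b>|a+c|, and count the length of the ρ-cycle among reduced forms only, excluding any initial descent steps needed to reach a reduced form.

D = 5, ⌊√D⌋ = 2
descent: ρ → (-5,5,-1)
descent: ρ → (-1,1,1)  [lands on river]
river: ρ → (1,1,-1)
ρ-cycle length = 2 (tail of 2 descent steps not counted)

2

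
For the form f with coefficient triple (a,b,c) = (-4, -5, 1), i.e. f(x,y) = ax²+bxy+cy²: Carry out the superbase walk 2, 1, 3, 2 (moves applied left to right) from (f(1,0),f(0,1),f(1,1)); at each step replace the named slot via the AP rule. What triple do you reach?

start (-4,1,-8) = (f(1,0),f(0,1),f(1,1))
replace slot 2: 2·((-4)+(-8)) − 1 = -25 → (-4,-25,-8)
replace slot 1: 2·((-25)+(-8)) − (-4) = -62 → (-62,-25,-8)
replace slot 3: 2·((-62)+(-25)) − (-8) = -166 → (-62,-25,-166)
replace slot 2: 2·((-62)+(-166)) − (-25) = -431 → (-62,-431,-166)

-62,-431,-166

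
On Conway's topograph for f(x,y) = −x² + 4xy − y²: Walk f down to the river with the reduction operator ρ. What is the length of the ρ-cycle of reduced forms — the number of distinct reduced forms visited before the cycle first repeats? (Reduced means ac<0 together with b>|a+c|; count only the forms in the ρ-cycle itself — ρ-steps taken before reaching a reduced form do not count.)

D = 12, ⌊√D⌋ = 3
descent: ρ → (-1,2,2)  [lands on river]
river: ρ → (2,2,-1)
ρ-cycle length = 2 (tail of 1 descent step not counted)

2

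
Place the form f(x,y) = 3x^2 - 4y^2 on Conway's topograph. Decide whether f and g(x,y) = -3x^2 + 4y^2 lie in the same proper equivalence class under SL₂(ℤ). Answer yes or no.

D₁ = 48, D₂ = 48
river cycle of f (length 2): (3, 6, -1), (-1, 6, 3)
river cycle of g (length 2): (-3, 6, 1), (1, 6, -3)
cycles differ ⇒ inequivalent

no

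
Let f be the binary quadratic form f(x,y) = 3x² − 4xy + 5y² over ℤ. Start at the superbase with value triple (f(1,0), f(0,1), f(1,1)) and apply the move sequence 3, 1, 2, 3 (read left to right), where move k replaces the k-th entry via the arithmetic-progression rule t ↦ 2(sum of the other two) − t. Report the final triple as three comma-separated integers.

start (3,5,4) = (f(1,0),f(0,1),f(1,1))
replace slot 3: 2·(3+5) − 4 = 12 → (3,5,12)
replace slot 1: 2·(5+12) − 3 = 31 → (31,5,12)
replace slot 2: 2·(31+12) − 5 = 81 → (31,81,12)
replace slot 3: 2·(31+81) − 12 = 212 → (31,81,212)

31,81,212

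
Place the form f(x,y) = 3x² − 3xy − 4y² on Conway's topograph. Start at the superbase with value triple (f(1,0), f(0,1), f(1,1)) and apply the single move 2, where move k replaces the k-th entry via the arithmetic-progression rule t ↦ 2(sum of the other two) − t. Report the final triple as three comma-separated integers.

start (3,-4,-4) = (f(1,0),f(0,1),f(1,1))
replace slot 2: 2·(3+(-4)) − (-4) = 2 → (3,2,-4)

3,2,-4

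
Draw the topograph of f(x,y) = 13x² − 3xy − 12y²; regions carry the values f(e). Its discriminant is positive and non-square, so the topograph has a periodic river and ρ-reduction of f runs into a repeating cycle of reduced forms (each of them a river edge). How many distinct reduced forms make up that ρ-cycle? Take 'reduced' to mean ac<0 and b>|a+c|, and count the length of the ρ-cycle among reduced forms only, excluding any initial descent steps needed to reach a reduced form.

D = 633, ⌊√D⌋ = 25
descent: ρ → (-12,3,13)  [lands on river]
river: ρ → (13,23,-2)
river: ρ → (-2,25,1)
river: ρ → (1,25,-2)
river: ρ → (-2,23,13)
river: ρ → (13,3,-12)
river: ρ → (-12,21,4)
river: ρ → (4,19,-17)
river: ρ → (-17,15,6)
river: ρ → (6,21,-8)
river: ρ → (-8,11,16)
river: ρ → (16,21,-3)
river: ρ → (-3,21,16)
river: ρ → (16,11,-8)
river: ρ → (-8,21,6)
river: ρ → (6,15,-17)
river: ρ → (-17,19,4)
river: ρ → (4,21,-12)
ρ-cycle length = 18 (tail of 1 descent step not counted)

18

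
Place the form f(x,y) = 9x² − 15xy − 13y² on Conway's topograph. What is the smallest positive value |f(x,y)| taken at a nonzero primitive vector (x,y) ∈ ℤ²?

descent: ρ → (-13,15,9)  [lands on river]
river: ρ → (9,21,-7)
river: ρ → (-7,21,9)
river: ρ → (9,15,-13)
river: ρ → (-13,11,11)
river: ρ → (11,11,-13)
closes: descent 1, river 6
min |a| on river = 7

7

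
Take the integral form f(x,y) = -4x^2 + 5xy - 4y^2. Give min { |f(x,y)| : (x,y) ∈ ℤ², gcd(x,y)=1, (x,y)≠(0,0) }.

translate: b→3 (≡-5 mod 8), so (4,-5,4)→(4,3,3)
flip: (4,3,3)→(3,-3,4)
translate: b→3 (≡-3 mod 6), so (3,-3,4)→(3,3,4)
reduced (well bottom): (3,3,4) with a≤c, −a<b≤a
well minimum |f| = |-3| = 3 (negative-definite)

3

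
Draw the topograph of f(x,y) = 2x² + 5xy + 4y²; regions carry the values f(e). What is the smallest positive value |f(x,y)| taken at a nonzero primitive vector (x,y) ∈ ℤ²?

translate: b→1 (≡5 mod 4), so (2,5,4)→(2,1,1)
flip: (2,1,1)→(1,-1,2)
translate: b→1 (≡-1 mod 2), so (1,-1,2)→(1,1,2)
reduced (well bottom): (1,1,2) with a≤c, −a<b≤a
well minimum = a = 1

1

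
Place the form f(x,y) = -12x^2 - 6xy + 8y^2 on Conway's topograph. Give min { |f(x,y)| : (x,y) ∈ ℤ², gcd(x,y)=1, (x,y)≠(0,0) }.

descent: ρ → (8,6,-12)  [lands on river]
river: ρ → (-12,18,2)
river: ρ → (2,18,-12)
river: ρ → (-12,6,8)
river: ρ → (8,10,-10)
river: ρ → (-10,10,8)
closes: descent 1, river 6
min |a| on river = 2

2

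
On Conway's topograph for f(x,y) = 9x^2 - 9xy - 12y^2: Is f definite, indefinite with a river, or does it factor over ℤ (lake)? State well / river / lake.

D = b²−4ac = (-9)² − 4·9·(-12) = 513
D > 0 non-square ⇒ indefinite ⇒ periodic river

river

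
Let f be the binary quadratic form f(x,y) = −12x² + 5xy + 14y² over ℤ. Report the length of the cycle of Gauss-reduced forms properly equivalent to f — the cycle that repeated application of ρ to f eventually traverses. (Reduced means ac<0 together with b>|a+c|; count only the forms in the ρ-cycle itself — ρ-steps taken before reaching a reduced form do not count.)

D = 697, ⌊√D⌋ = 26
river: ρ → (14,23,-3)
river: ρ → (-3,25,6)
river: ρ → (6,23,-7)
river: ρ → (-7,19,12)
river: ρ → (12,5,-14)
river: ρ → (-14,23,3)
river: ρ → (3,25,-6)
river: ρ → (-6,23,7)
river: ρ → (7,19,-12)
river: ρ → (-12,5,14)
ρ-cycle length = 10 (tail of 0 descent steps not counted)

10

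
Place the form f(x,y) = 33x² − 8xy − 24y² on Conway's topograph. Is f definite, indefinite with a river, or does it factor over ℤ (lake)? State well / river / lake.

D = b²−4ac = (-8)² − 4·33·(-24) = 3232
D > 0 non-square ⇒ indefinite ⇒ periodic river

river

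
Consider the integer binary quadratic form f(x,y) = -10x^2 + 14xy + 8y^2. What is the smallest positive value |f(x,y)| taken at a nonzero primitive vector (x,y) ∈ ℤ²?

river: ρ → (8,18,-6)
river: ρ → (-6,18,8)
river: ρ → (8,14,-10)
river: ρ → (-10,6,12)
river: ρ → (12,18,-4)
river: ρ → (-4,22,2)
river: ρ → (2,22,-4)
river: ρ → (-4,18,12)
river: ρ → (12,6,-10)
river: ρ → (-10,14,8)
closes: descent 0, river 10
min |a| on river = 2

2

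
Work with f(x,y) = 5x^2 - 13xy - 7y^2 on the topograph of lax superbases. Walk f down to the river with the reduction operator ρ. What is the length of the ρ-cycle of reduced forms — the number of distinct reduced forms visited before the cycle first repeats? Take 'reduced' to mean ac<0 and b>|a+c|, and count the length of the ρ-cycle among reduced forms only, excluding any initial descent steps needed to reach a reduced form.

D = 309, ⌊√D⌋ = 17
descent: ρ → (-7,13,5)  [lands on river]
river: ρ → (5,17,-1)
river: ρ → (-1,17,5)
river: ρ → (5,13,-7)
river: ρ → (-7,15,3)
river: ρ → (3,15,-7)
ρ-cycle length = 6 (tail of 1 descent step not counted)

6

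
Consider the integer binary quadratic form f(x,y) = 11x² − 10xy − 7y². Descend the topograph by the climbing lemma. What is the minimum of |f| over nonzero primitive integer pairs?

descent: ρ → (-7,10,11)  [lands on river]
river: ρ → (11,12,-6)
river: ρ → (-6,12,11)
river: ρ → (11,10,-7)
river: ρ → (-7,18,3)
river: ρ → (3,18,-7)
closes: descent 1, river 6
min |a| on river = 3

3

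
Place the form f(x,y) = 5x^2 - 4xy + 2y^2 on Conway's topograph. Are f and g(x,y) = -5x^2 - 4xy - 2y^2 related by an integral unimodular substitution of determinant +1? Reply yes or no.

D₁ = -24, D₂ = -24
f: flip: (5,-4,2)→(2,4,5)
f: translate: b→0 (≡4 mod 4), so (2,4,5)→(2,0,3)
f: reduced (well bottom): (2,0,3) with a≤c, −a<b≤a
g is negative-definite; reduce −g:
−g: flip: (5,4,2)→(2,-4,5)
−g: translate: b→0 (≡-4 mod 4), so (2,-4,5)→(2,0,3)
−g: reduced (well bottom): (2,0,3) with a≤c, −a<b≤a
flip sign back: reduced form of g is (-2,0,-3)
reduced forms (2, 0, 3) vs (-2, 0, -3) ⇒ inequivalent

no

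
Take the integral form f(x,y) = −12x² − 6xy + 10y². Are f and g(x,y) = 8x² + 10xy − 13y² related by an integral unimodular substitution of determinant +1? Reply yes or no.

D₁ = 516, D₂ = 516
river cycle of f (length 10): (10, 6, -12), (-12, 18, 4), (4, 22, -2), (-2, 22, 4), (4, 18, -12), (-12, 6, 10), (10, 14, -8), (-8, 18, 6), (6, 18, -8), (-8, 14, 10)
river cycle of g (length 10): (-13, 16, 5), (5, 14, -16), (-16, 18, 3), (3, 18, -16), (-16, 14, 5), (5, 16, -13), (-13, 10, 8), (8, 22, -1), (-1, 22, 8), (8, 10, -13)
cycles differ ⇒ inequivalent

no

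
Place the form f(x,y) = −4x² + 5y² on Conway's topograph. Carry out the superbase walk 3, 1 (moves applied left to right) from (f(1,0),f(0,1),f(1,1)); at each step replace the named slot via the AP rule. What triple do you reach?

start (-4,5,1) = (f(1,0),f(0,1),f(1,1))
replace slot 3: 2·((-4)+5) − 1 = 1 → (-4,5,1)
replace slot 1: 2·(5+1) − (-4) = 16 → (16,5,1)

16,5,1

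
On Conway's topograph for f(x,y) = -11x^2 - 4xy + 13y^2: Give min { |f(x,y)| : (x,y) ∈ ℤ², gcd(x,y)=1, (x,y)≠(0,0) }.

descent: ρ → (13,4,-11)  [lands on river]
river: ρ → (-11,18,6)
river: ρ → (6,18,-11)
river: ρ → (-11,4,13)
river: ρ → (13,22,-2)
river: ρ → (-2,22,13)
closes: descent 1, river 6
min |a| on river = 2

2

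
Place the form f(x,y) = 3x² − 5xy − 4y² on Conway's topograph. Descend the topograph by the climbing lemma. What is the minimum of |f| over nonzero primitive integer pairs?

descent: ρ → (-4,5,3)  [lands on river]
river: ρ → (3,7,-2)
river: ρ → (-2,5,6)
river: ρ → (6,7,-1)
river: ρ → (-1,7,6)
river: ρ → (6,5,-2)
river: ρ → (-2,7,3)
river: ρ → (3,5,-4)
river: ρ → (-4,3,4)
river: ρ → (4,5,-3)
river: ρ → (-3,7,2)
river: ρ → (2,5,-6)
river: ρ → (-6,7,1)
river: ρ → (1,7,-6)
river: ρ → (-6,5,2)
river: ρ → (2,7,-3)
river: ρ → (-3,5,4)
river: ρ → (4,3,-4)
closes: descent 1, river 18
min |a| on river = 1

1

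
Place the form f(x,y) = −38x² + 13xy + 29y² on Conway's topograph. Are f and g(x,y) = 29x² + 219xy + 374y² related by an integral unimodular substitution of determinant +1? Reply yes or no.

D₁ = 4577, D₂ = 4577
river cycle of f (length 44): (29, 45, -22), (-22, 43, 31), (31, 19, -34), (-34, 49, 16), (16, 47, -37), (-37, 27, 26), (26, 25, -38), (-38, 51, 13), (13, 53, -34), (-34, 15, 32), … (34 more)
river cycle of g (length 44): (29, 45, -22), (-22, 43, 31), (31, 19, -34), (-34, 49, 16), (16, 47, -37), (-37, 27, 26), (26, 25, -38), (-38, 51, 13), (13, 53, -34), (-34, 15, 32), … (34 more)
cycles coincide ⇒ equivalent

yes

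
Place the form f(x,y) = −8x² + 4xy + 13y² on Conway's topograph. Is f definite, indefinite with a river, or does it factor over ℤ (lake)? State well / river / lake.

D = b²−4ac = 4² − 4·(-8)·13 = 432
D > 0 non-square ⇒ indefinite ⇒ periodic river

river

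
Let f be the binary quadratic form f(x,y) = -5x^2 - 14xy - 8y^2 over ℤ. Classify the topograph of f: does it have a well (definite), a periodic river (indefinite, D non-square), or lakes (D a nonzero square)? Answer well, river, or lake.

D = b²−4ac = (-14)² − 4·(-5)·(-8) = 36
D = 6² is a perfect square ⇒ form factors over ℤ ⇒ lakes

lake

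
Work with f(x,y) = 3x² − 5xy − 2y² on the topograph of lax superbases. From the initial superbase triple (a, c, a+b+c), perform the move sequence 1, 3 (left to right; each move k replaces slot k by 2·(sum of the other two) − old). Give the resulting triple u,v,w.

start (3,-2,-4) = (f(1,0),f(0,1),f(1,1))
replace slot 1: 2·((-2)+(-4)) − 3 = -15 → (-15,-2,-4)
replace slot 3: 2·((-15)+(-2)) − (-4) = -30 → (-15,-2,-30)

-15,-2,-30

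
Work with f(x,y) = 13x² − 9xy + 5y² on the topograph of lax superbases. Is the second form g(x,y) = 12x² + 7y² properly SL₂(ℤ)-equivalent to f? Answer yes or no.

D₁ = -179, D₂ = -336
discriminants differ ⇒ not SL₂(ℤ)-equivalent

no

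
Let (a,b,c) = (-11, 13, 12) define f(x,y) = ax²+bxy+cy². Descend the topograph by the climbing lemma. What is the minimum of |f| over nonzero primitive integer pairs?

river: ρ → (12,11,-12)
river: ρ → (-12,13,11)
river: ρ → (11,9,-14)
river: ρ → (-14,19,6)
river: ρ → (6,17,-17)
river: ρ → (-17,17,6)
river: ρ → (6,19,-14)
river: ρ → (-14,9,11)
river: ρ → (11,13,-12)
river: ρ → (-12,11,12)
river: ρ → (12,13,-11)
river: ρ → (-11,9,14)
river: ρ → (14,19,-6)
river: ρ → (-6,17,17)
river: ρ → (17,17,-6)
river: ρ → (-6,19,14)
river: ρ → (14,9,-11)
river: ρ → (-11,13,12)
closes: descent 0, river 18
min |a| on river = 6

6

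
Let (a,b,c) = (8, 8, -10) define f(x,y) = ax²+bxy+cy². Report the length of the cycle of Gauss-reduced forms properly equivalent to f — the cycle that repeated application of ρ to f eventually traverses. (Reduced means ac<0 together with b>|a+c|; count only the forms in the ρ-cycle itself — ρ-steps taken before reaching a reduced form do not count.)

D = 384, ⌊√D⌋ = 19
river: ρ → (-10,12,6)
river: ρ → (6,12,-10)
river: ρ → (-10,8,8)
river: ρ → (8,8,-10)
ρ-cycle length = 4 (tail of 0 descent steps not counted)

4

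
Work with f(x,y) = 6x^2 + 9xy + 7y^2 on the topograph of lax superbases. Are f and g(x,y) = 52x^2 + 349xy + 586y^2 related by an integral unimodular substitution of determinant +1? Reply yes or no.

D₁ = -87, D₂ = -87
f: translate: b→-3 (≡9 mod 12), so (6,9,7)→(6,-3,4)
f: flip: (6,-3,4)→(4,3,6)
f: reduced (well bottom): (4,3,6) with a≤c, −a<b≤a
g: translate: b→37 (≡349 mod 104), so (52,349,586)→(52,37,7)
g: flip: (52,37,7)→(7,-37,52)
g: translate: b→5 (≡-37 mod 14), so (7,-37,52)→(7,5,4)
g: flip: (7,5,4)→(4,-5,7)
g: translate: b→3 (≡-5 mod 8), so (4,-5,7)→(4,3,6)
g: reduced (well bottom): (4,3,6) with a≤c, −a<b≤a
reduced forms (4, 3, 6) vs (4, 3, 6) ⇒ equivalent

yes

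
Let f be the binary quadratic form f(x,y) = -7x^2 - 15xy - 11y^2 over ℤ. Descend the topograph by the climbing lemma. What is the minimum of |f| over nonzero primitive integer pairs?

translate: b→1 (≡15 mod 14), so (7,15,11)→(7,1,3)
flip: (7,1,3)→(3,-1,7)
reduced (well bottom): (3,-1,7) with a≤c, −a<b≤a
well minimum |f| = |-3| = 3 (negative-definite)

3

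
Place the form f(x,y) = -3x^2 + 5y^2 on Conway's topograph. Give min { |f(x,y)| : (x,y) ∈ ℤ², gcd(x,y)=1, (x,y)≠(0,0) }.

descent: ρ → (5,0,-3)
descent: ρ → (-3,6,2)  [lands on river]
river: ρ → (2,6,-3)
closes: descent 2, river 2
min |a| on river = 2

2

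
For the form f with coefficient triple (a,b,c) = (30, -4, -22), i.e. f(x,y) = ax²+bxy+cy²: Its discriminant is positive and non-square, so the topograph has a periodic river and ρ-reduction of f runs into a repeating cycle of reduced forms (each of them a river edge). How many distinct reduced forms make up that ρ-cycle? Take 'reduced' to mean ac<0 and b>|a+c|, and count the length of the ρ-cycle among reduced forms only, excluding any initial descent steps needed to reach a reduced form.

D = 2656, ⌊√D⌋ = 51
descent: ρ → (-22,48,4)  [lands on river]
river: ρ → (4,48,-22)
river: ρ → (-22,40,12)
river: ρ → (12,32,-34)
river: ρ → (-34,36,10)
river: ρ → (10,44,-18)
river: ρ → (-18,28,26)
river: ρ → (26,24,-20)
river: ρ → (-20,16,30)
river: ρ → (30,44,-6)
river: ρ → (-6,40,44)
river: ρ → (44,48,-2)
river: ρ → (-2,48,44)
river: ρ → (44,40,-6)
river: ρ → (-6,44,30)
river: ρ → (30,16,-20)
river: ρ → (-20,24,26)
river: ρ → (26,28,-18)
river: ρ → (-18,44,10)
river: ρ → (10,36,-34)
river: ρ → (-34,32,12)
river: ρ → (12,40,-22)
ρ-cycle length = 22 (tail of 1 descent step not counted)

22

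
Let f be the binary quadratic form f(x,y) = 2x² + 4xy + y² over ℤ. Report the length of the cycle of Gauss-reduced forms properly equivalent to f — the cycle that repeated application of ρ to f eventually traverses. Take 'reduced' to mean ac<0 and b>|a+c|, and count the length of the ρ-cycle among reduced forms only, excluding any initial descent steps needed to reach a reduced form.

D = 8, ⌊√D⌋ = 2
descent: ρ → (1,2,-1)  [lands on river]
river: ρ → (-1,2,1)
ρ-cycle length = 2 (tail of 1 descent step not counted)

2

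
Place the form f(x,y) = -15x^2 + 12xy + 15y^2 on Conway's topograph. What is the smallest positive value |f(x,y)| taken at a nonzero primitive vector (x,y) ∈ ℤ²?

river: ρ → (15,18,-12)
river: ρ → (-12,30,3)
river: ρ → (3,30,-12)
river: ρ → (-12,18,15)
river: ρ → (15,12,-15)
river: ρ → (-15,18,12)
river: ρ → (12,30,-3)
river: ρ → (-3,30,12)
river: ρ → (12,18,-15)
river: ρ → (-15,12,15)
closes: descent 0, river 10
min |a| on river = 3

3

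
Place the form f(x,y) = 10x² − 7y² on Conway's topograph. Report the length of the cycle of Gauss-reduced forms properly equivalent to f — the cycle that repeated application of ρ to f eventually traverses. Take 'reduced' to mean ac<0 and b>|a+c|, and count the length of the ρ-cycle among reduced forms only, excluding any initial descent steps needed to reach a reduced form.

D = 280, ⌊√D⌋ = 16
descent: ρ → (-7,14,3)  [lands on river]
river: ρ → (3,16,-2)
river: ρ → (-2,16,3)
river: ρ → (3,14,-7)
ρ-cycle length = 4 (tail of 1 descent step not counted)

4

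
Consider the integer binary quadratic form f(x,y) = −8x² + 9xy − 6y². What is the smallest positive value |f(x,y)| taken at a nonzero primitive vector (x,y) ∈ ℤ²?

translate: b→7 (≡-9 mod 16), so (8,-9,6)→(8,7,5)
flip: (8,7,5)→(5,-7,8)
translate: b→3 (≡-7 mod 10), so (5,-7,8)→(5,3,6)
reduced (well bottom): (5,3,6) with a≤c, −a<b≤a
well minimum |f| = |-5| = 5 (negative-definite)

5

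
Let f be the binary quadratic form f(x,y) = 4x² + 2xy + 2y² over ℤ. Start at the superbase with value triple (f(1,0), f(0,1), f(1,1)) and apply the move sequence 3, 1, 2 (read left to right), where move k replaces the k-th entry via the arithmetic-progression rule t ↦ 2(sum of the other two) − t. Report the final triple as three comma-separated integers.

start (4,2,8) = (f(1,0),f(0,1),f(1,1))
replace slot 3: 2·(4+2) − 8 = 4 → (4,2,4)
replace slot 1: 2·(2+4) − 4 = 8 → (8,2,4)
replace slot 2: 2·(8+4) − 2 = 22 → (8,22,4)

8,22,4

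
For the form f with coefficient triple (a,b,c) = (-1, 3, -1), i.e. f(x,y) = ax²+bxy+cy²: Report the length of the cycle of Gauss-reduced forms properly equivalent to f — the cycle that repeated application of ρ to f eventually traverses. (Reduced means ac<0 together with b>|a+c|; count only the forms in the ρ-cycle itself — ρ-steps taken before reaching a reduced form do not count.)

D = 5, ⌊√D⌋ = 2
descent: ρ → (-1,1,1)  [lands on river]
river: ρ → (1,1,-1)
ρ-cycle length = 2 (tail of 1 descent step not counted)

2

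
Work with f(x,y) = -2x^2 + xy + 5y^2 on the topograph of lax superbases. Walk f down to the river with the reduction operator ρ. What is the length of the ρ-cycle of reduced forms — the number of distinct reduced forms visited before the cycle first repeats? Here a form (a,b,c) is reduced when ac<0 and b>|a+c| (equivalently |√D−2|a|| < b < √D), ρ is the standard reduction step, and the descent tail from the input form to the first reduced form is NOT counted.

D = 41, ⌊√D⌋ = 6
descent: ρ → (5,-1,-2)
descent: ρ → (-2,5,2)  [lands on river]
river: ρ → (2,3,-4)
river: ρ → (-4,5,1)
river: ρ → (1,5,-4)
river: ρ → (-4,3,2)
river: ρ → (2,5,-2)
river: ρ → (-2,3,4)
river: ρ → (4,5,-1)
river: ρ → (-1,5,4)
river: ρ → (4,3,-2)
ρ-cycle length = 10 (tail of 2 descent steps not counted)

10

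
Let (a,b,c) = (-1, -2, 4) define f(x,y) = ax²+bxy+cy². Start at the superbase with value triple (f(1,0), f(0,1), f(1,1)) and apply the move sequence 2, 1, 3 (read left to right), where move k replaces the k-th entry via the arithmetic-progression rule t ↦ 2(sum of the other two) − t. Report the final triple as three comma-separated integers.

start (-1,4,1) = (f(1,0),f(0,1),f(1,1))
replace slot 2: 2·((-1)+1) − 4 = -4 → (-1,-4,1)
replace slot 1: 2·((-4)+1) − (-1) = -5 → (-5,-4,1)
replace slot 3: 2·((-5)+(-4)) − 1 = -19 → (-5,-4,-19)

-5,-4,-19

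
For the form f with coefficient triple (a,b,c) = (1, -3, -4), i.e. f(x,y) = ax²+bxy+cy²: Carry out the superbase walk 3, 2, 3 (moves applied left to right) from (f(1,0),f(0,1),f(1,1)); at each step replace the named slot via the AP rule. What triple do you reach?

start (1,-4,-6) = (f(1,0),f(0,1),f(1,1))
replace slot 3: 2·(1+(-4)) − (-6) = 0 → (1,-4,0)
replace slot 2: 2·(1+0) − (-4) = 6 → (1,6,0)
replace slot 3: 2·(1+6) − 0 = 14 → (1,6,14)

1,6,14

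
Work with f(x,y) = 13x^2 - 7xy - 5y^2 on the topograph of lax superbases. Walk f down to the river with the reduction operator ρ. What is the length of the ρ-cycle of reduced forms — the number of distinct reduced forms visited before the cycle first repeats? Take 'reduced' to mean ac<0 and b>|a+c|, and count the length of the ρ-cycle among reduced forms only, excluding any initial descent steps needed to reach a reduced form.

D = 309, ⌊√D⌋ = 17
descent: ρ → (-5,17,1)  [lands on river]
river: ρ → (1,17,-5)
river: ρ → (-5,13,7)
river: ρ → (7,15,-3)
river: ρ → (-3,15,7)
river: ρ → (7,13,-5)
ρ-cycle length = 6 (tail of 1 descent step not counted)

6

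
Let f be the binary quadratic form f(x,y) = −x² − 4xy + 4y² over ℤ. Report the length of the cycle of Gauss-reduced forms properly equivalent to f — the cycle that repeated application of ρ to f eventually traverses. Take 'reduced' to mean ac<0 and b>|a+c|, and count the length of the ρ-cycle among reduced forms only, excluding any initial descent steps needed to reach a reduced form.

D = 32, ⌊√D⌋ = 5
descent: ρ → (4,4,-1)  [lands on river]
river: ρ → (-1,4,4)
ρ-cycle length = 2 (tail of 1 descent step not counted)

2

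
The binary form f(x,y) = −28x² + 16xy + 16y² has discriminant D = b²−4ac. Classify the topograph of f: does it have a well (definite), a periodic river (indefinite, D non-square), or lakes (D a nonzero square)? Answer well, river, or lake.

D = b²−4ac = 16² − 4·(-28)·16 = 2048
D > 0 non-square ⇒ indefinite ⇒ periodic river

river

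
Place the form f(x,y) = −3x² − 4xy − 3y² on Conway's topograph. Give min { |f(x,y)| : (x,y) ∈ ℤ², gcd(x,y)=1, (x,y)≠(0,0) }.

translate: b→-2 (≡4 mod 6), so (3,4,3)→(3,-2,2)
flip: (3,-2,2)→(2,2,3)
reduced (well bottom): (2,2,3) with a≤c, −a<b≤a
well minimum |f| = |-2| = 2 (negative-definite)

2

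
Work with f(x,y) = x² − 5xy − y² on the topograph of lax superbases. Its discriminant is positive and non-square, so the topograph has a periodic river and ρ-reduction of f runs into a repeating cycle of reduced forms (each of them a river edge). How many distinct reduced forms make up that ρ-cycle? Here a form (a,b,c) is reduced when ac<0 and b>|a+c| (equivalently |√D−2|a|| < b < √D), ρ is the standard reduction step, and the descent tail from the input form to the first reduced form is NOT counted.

D = 29, ⌊√D⌋ = 5
descent: ρ → (-1,5,1)  [lands on river]
river: ρ → (1,5,-1)
ρ-cycle length = 2 (tail of 1 descent step not counted)

2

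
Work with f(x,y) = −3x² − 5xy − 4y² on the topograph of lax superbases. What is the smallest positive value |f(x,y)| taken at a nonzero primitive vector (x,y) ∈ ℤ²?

translate: b→-1 (≡5 mod 6), so (3,5,4)→(3,-1,2)
flip: (3,-1,2)→(2,1,3)
reduced (well bottom): (2,1,3) with a≤c, −a<b≤a
well minimum |f| = |-2| = 2 (negative-definite)

2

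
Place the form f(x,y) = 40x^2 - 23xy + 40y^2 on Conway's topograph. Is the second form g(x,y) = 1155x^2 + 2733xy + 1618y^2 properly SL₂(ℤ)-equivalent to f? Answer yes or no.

D₁ = -5871, D₂ = -5871
f: flip: (40,-23,40)→(40,23,40)
f: reduced (well bottom): (40,23,40) with a≤c, −a<b≤a
g: translate: b→423 (≡2733 mod 2310), so (1155,2733,1618)→(1155,423,40)
g: flip: (1155,423,40)→(40,-423,1155)
g: translate: b→-23 (≡-423 mod 80), so (40,-423,1155)→(40,-23,40)
g: flip: (40,-23,40)→(40,23,40)
g: reduced (well bottom): (40,23,40) with a≤c, −a<b≤a
reduced forms (40, 23, 40) vs (40, 23, 40) ⇒ equivalent

yes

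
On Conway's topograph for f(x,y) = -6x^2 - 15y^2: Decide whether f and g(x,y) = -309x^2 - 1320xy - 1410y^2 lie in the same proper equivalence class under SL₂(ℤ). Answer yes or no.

D₁ = -360, D₂ = -360
f is negative-definite; reduce −f:
−f: reduced (well bottom): (6,0,15) with a≤c, −a<b≤a
flip sign back: reduced form of f is (-6,0,-15)
g is negative-definite; reduce −g:
−g: translate: b→84 (≡1320 mod 618), so (309,1320,1410)→(309,84,6)
−g: flip: (309,84,6)→(6,-84,309)
−g: translate: b→0 (≡-84 mod 12), so (6,-84,309)→(6,0,15)
−g: reduced (well bottom): (6,0,15) with a≤c, −a<b≤a
flip sign back: reduced form of g is (-6,0,-15)
reduced forms (-6, 0, -15) vs (-6, 0, -15) ⇒ equivalent

yes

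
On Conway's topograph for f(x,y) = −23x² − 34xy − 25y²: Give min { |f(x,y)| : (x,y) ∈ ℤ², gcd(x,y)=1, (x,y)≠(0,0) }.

translate: b→-12 (≡34 mod 46), so (23,34,25)→(23,-12,14)
flip: (23,-12,14)→(14,12,23)
reduced (well bottom): (14,12,23) with a≤c, −a<b≤a
well minimum |f| = |-14| = 14 (negative-definite)

14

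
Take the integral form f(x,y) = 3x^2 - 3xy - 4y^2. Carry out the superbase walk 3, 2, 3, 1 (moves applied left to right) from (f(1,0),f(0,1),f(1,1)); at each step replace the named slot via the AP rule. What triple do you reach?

start (3,-4,-4) = (f(1,0),f(0,1),f(1,1))
replace slot 3: 2·(3+(-4)) − (-4) = 2 → (3,-4,2)
replace slot 2: 2·(3+2) − (-4) = 14 → (3,14,2)
replace slot 3: 2·(3+14) − 2 = 32 → (3,14,32)
replace slot 1: 2·(14+32) − 3 = 89 → (89,14,32)

89,14,32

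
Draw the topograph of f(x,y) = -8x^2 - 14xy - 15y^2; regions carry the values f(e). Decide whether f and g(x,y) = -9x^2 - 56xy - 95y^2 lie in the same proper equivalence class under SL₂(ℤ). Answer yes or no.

D₁ = -284, D₂ = -284
f is negative-definite; reduce −f:
−f: translate: b→-2 (≡14 mod 16), so (8,14,15)→(8,-2,9)
−f: reduced (well bottom): (8,-2,9) with a≤c, −a<b≤a
flip sign back: reduced form of f is (-8,2,-9)
g is negative-definite; reduce −g:
−g: translate: b→2 (≡56 mod 18), so (9,56,95)→(9,2,8)
−g: flip: (9,2,8)→(8,-2,9)
−g: reduced (well bottom): (8,-2,9) with a≤c, −a<b≤a
flip sign back: reduced form of g is (-8,2,-9)
reduced forms (-8, 2, -9) vs (-8, 2, -9) ⇒ equivalent

yes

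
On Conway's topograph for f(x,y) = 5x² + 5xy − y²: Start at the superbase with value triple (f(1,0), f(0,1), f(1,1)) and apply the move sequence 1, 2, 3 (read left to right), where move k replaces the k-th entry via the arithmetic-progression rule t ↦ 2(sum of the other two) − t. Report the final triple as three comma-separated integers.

start (5,-1,9) = (f(1,0),f(0,1),f(1,1))
replace slot 1: 2·((-1)+9) − 5 = 11 → (11,-1,9)
replace slot 2: 2·(11+9) − (-1) = 41 → (11,41,9)
replace slot 3: 2·(11+41) − 9 = 95 → (11,41,95)

11,41,95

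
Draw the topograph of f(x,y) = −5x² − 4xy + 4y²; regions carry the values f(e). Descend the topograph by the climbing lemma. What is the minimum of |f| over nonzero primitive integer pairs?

descent: ρ → (4,4,-5)  [lands on river]
river: ρ → (-5,6,3)
river: ρ → (3,6,-5)
river: ρ → (-5,4,4)
closes: descent 1, river 4
min |a| on river = 3

3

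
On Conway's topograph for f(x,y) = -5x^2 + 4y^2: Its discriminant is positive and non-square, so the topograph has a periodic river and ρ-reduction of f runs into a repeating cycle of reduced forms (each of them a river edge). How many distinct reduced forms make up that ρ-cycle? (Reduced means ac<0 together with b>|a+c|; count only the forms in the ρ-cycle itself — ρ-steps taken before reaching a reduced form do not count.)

D = 80, ⌊√D⌋ = 8
descent: ρ → (4,8,-1)  [lands on river]
river: ρ → (-1,8,4)
ρ-cycle length = 2 (tail of 1 descent step not counted)

2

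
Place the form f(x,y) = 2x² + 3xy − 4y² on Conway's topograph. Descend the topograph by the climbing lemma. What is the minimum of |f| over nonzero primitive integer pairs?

river: ρ → (-4,5,1)
river: ρ → (1,5,-4)
river: ρ → (-4,3,2)
river: ρ → (2,5,-2)
river: ρ → (-2,3,4)
river: ρ → (4,5,-1)
river: ρ → (-1,5,4)
river: ρ → (4,3,-2)
river: ρ → (-2,5,2)
river: ρ → (2,3,-4)
closes: descent 0, river 10
min |a| on river = 1

1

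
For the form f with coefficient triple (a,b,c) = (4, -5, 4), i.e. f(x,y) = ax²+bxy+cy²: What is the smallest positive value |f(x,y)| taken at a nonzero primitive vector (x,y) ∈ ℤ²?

translate: b→3 (≡-5 mod 8), so (4,-5,4)→(4,3,3)
flip: (4,3,3)→(3,-3,4)
translate: b→3 (≡-3 mod 6), so (3,-3,4)→(3,3,4)
reduced (well bottom): (3,3,4) with a≤c, −a<b≤a
well minimum = a = 3

3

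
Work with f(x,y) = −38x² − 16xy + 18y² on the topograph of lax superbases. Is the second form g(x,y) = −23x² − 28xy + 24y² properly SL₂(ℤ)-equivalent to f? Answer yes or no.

D₁ = 2992, D₂ = 2992
river cycle of f (length 6): (18, 52, -4), (-4, 52, 18), (18, 20, -36), (-36, 52, 2), (2, 52, -36), (-36, 20, 18)
river cycle of g (length 18): (24, 28, -23), (-23, 18, 29), (29, 40, -12), (-12, 32, 41), (41, 50, -3), (-3, 52, 24), (24, 44, -11), (-11, 44, 24), (24, 52, -3), (-3, 50, 41), … (8 more)
cycles differ ⇒ inequivalent

no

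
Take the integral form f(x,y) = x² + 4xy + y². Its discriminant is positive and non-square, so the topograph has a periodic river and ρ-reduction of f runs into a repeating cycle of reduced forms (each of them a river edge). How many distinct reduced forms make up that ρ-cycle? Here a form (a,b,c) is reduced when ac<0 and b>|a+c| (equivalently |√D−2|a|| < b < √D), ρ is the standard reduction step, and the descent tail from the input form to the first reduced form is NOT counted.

D = 12, ⌊√D⌋ = 3
descent: ρ → (1,2,-2)  [lands on river]
river: ρ → (-2,2,1)
ρ-cycle length = 2 (tail of 1 descent step not counted)

2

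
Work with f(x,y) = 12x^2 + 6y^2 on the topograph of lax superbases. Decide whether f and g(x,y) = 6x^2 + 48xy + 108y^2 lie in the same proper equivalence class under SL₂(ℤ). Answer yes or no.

D₁ = -288, D₂ = -288
f: flip: (12,0,6)→(6,0,12)
f: reduced (well bottom): (6,0,12) with a≤c, −a<b≤a
g: translate: b→0 (≡48 mod 12), so (6,48,108)→(6,0,12)
g: reduced (well bottom): (6,0,12) with a≤c, −a<b≤a
reduced forms (6, 0, 12) vs (6, 0, 12) ⇒ equivalent

yes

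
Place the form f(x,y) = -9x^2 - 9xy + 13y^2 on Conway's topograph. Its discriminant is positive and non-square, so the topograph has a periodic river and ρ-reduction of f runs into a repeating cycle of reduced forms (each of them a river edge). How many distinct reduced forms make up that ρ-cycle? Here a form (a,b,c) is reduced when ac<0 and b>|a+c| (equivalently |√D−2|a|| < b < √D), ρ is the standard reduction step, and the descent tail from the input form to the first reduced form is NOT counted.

D = 549, ⌊√D⌋ = 23
descent: ρ → (13,9,-9)  [lands on river]
river: ρ → (-9,9,13)
river: ρ → (13,17,-5)
river: ρ → (-5,23,1)
river: ρ → (1,23,-5)
river: ρ → (-5,17,13)
ρ-cycle length = 6 (tail of 1 descent step not counted)

6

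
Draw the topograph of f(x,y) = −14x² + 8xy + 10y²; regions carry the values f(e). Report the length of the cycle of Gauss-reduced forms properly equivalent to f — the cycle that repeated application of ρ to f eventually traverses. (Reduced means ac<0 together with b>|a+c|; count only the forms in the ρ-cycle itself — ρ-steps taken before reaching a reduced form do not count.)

D = 624, ⌊√D⌋ = 24
river: ρ → (10,12,-12)
river: ρ → (-12,12,10)
river: ρ → (10,8,-14)
river: ρ → (-14,20,4)
river: ρ → (4,20,-14)
river: ρ → (-14,8,10)
ρ-cycle length = 6 (tail of 0 descent steps not counted)

6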